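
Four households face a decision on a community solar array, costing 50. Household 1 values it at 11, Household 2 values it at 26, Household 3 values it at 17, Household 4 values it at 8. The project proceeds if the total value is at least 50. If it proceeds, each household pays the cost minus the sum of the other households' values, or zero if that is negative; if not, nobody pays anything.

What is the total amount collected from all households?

Total value 62 ≥ cost 50, so it is built.
Household 1: others sum to 51; max(0, 50 - 51) = 0.
Household 2: others sum to 36; max(0, 50 - 36) = 14.
Household 3: others sum to 45; max(0, 50 - 45) = 5.
Household 4: others sum to 54; max(0, 50 - 54) = 0.
Total collected = 0 + 14 + 5 + 0 = 19.

19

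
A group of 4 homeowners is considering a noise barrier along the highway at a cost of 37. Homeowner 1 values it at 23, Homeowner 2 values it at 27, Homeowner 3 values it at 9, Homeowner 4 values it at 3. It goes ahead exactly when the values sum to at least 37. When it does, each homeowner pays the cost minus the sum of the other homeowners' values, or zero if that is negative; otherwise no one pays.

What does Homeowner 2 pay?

2

Total value 62 ≥ cost 37, so the project is built.
The other homeowners' values sum to 35.
Cost minus that sum is 37 - 35 = 2.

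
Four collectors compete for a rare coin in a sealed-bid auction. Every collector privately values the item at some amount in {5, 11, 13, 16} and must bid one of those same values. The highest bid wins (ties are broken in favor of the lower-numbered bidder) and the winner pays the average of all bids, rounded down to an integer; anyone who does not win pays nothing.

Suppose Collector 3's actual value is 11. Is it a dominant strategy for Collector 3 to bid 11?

No

Consider the case where Collector 1 bids 5, Collector 2 bids 5 and Collector 4 bids 13.
Truthful bid 11: loses, pays 0, utility 0.
Bid 13 instead: wins, pays 9, utility 11 - 9 = 2.
Since 2 > 0, bidding 13 is strictly better here, so truthful bidding is not dominant.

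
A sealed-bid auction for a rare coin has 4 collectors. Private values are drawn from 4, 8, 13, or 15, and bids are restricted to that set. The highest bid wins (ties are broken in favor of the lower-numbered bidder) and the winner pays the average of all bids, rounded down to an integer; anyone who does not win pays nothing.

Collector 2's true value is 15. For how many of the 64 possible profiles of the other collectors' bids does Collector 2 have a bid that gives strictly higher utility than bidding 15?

Others bid (4, 4, 4): truth gives 9; bid 8 gives 10 > 9. Violating.
Others bid (4, 4, 8): truth gives 8; bid 8 gives 9 > 8. Violating.
Others bid (4, 4, 13): truth gives 6; bid 13 gives 7 > 6. Violating.
Others bid (4, 8, 4): truth gives 8; bid 8 gives 9 > 8. Violating.
Others bid (4, 4, 15): truth gives 6; no alternative beats it.
Others bid (4, 8, 15): truth gives 5; no alternative beats it.
(Checking all 64 profiles: 14 have a profitable deviation, 50 do not.)

14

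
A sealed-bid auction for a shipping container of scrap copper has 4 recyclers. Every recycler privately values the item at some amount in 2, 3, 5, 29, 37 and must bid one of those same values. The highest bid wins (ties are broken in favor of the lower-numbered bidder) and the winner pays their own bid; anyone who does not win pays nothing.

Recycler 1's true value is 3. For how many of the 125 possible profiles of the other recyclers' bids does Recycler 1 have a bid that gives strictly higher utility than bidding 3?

Others bid (2, 2, 2): truth gives 0; bid 2 gives 1 > 0. Violating.
Others bid (2, 2, 3): truth gives 0; no alternative beats it.
Others bid (2, 2, 5): truth gives 0; no alternative beats it.
(Checking all 125 profiles: 1 has a profitable deviation, 124 do not.)

1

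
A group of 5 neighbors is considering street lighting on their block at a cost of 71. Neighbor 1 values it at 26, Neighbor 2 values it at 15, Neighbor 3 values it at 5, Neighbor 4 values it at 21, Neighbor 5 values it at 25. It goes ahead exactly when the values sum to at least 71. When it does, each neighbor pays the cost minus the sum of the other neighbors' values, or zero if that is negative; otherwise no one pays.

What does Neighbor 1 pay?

5

Total value 92 ≥ cost 71, so the project is built.
The other neighbors' values sum to 66.
Cost minus that sum is 71 - 66 = 5.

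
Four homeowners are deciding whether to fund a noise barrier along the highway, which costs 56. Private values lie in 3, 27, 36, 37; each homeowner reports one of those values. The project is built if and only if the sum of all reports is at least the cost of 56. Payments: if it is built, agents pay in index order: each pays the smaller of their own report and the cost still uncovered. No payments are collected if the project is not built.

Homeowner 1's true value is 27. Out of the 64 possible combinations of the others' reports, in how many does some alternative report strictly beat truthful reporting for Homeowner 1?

Others report (3, 27, 27): truth gives 0; report 3 gives 24 > 0. Violating.
Others report (3, 27, 36): truth gives 0; report 3 gives 24 > 0. Violating.
Others report (3, 27, 37): truth gives 0; report 3 gives 24 > 0. Violating.
Others report (3, 36, 27): truth gives 0; report 3 gives 24 > 0. Violating.
Others report (3, 3, 3): truth gives 0; no alternative beats it.
Others report (3, 3, 27): truth gives 0; no alternative beats it.
(Checking all 64 profiles: 54 have a profitable deviation, 10 do not.)

54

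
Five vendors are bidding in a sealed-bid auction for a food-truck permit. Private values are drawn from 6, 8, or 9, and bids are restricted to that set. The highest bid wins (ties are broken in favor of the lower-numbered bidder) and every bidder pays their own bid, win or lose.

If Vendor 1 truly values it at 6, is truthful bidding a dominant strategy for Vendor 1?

Consider the case where Vendor 2 bids 6, Vendor 3 bids 6, Vendor 4 bids 6 and Vendor 5 bids 8.
Truthful bid 6: loses but pays 6, utility -6.
Bid 8 instead: wins, pays 8, utility 6 - 8 = -2.
Since -2 > -6, bidding 8 is strictly better here, so truthful bidding is not dominant.

No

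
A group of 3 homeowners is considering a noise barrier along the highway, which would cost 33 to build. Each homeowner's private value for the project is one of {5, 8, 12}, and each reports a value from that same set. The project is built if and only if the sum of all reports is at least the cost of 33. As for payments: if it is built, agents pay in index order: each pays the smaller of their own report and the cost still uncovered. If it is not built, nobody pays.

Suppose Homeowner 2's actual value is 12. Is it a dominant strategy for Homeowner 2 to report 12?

Yes

Check each profile of the others' reports and compare truth against every alternative report.
Others report (5, 5): truth gives 0, best alternative gives 0.
Others report (5, 8): truth gives 0, best alternative gives 0.
Others report (5, 12): truth gives 0, best alternative gives 0.
Others report (8, 5): truth gives 0, best alternative gives 0.
Others report (8, 8): truth gives 0, best alternative gives 0.
Others report (8, 12): truth gives 0, best alternative gives 0.
(Remaining 3 profiles checked similarly; truth is weakly best in each.)
In every case the truthful report is at least as good as any alternative, so it is a dominant strategy.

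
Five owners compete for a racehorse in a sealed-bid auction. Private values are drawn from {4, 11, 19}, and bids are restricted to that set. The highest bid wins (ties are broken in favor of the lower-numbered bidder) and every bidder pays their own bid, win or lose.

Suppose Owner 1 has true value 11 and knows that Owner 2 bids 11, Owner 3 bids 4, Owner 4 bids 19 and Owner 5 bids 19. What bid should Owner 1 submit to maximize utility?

4

Bid 4: loses but pays 4, utility -4.
Bid 11: loses but pays 11, utility -11.
Bid 19: wins, pays 19, utility 11 - 19 = -8.
The best choice is 4 with utility -4.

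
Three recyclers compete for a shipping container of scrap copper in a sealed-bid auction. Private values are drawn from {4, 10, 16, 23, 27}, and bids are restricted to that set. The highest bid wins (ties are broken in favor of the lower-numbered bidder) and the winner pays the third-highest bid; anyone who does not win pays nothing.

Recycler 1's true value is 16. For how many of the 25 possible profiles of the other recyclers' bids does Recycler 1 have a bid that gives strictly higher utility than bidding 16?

8

Others bid (4, 23): truth gives 0; bid 23 gives 12 > 0. Violating.
Others bid (4, 27): truth gives 0; bid 27 gives 12 > 0. Violating.
Others bid (10, 23): truth gives 0; bid 23 gives 6 > 0. Violating.
Others bid (10, 27): truth gives 0; bid 27 gives 6 > 0. Violating.
Others bid (4, 4): truth gives 12; no alternative beats it.
Others bid (4, 10): truth gives 12; no alternative beats it.
(Checking all 25 profiles: 8 have a profitable deviation, 17 do not.)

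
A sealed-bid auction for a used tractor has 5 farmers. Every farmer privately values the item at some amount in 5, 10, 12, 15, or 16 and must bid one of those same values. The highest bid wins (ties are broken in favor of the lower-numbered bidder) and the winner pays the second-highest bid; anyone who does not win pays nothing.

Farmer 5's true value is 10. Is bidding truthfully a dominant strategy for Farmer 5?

Check each profile of the others' bids and compare truth against every alternative bid.
Others bid (5, 5, 5, 5): truth gives 5, best alternative gives 5.
Others bid (5, 5, 5, 10): truth gives 0, best alternative gives 0.
Others bid (5, 5, 5, 12): truth gives 0, best alternative gives 0.
Others bid (5, 5, 5, 15): truth gives 0, best alternative gives 0.
Others bid (5, 5, 5, 16): truth gives 0, best alternative gives 0.
Others bid (5, 5, 10, 5): truth gives 0, best alternative gives 0.
(Remaining 619 profiles checked similarly; truth is weakly best in each.)
In every case the truthful bid is at least as good as any alternative, so it is a dominant strategy.

Yes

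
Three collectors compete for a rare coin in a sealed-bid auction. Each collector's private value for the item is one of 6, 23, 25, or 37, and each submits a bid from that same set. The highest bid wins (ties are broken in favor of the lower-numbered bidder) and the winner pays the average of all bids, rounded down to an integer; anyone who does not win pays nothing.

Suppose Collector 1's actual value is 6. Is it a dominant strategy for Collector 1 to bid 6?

Yes

Check each profile of the others' bids and compare truth against every alternative bid.
Others bid (23, 23): truth gives 0, best alternative gives -17.
Others bid (6, 23): truth gives 0, best alternative gives -11.
Others bid (23, 6): truth gives 0, best alternative gives -11.
Others bid (6, 6): truth gives 0, best alternative gives -5.
Others bid (6, 25): truth gives 0, best alternative gives 0.
Others bid (6, 37): truth gives 0, best alternative gives 0.
(Remaining 10 profiles checked similarly; truth is weakly best in each.)
In every case the truthful bid is at least as good as any alternative, so it is a dominant strategy.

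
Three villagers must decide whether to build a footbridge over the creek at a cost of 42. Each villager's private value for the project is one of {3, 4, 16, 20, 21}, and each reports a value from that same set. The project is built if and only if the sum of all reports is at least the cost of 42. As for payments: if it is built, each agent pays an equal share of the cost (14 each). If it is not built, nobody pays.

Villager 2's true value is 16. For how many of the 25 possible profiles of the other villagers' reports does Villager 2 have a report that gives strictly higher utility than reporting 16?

8

Others report (3, 20): truth gives 0; report 20 gives 2 > 0. Violating.
Others report (3, 21): truth gives 0; report 20 gives 2 > 0. Violating.
Others report (4, 20): truth gives 0; report 20 gives 2 > 0. Violating.
Others report (4, 21): truth gives 0; report 20 gives 2 > 0. Violating.
Others report (3, 3): truth gives 0; no alternative beats it.
Others report (3, 4): truth gives 0; no alternative beats it.
(Checking all 25 profiles: 8 have a profitable deviation, 17 do not.)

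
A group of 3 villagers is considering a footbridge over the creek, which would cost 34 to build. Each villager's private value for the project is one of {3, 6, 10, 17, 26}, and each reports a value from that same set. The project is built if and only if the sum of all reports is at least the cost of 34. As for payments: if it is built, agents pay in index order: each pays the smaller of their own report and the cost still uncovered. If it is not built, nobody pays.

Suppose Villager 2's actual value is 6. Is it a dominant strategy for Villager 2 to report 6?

No

Consider the case where Villager 1 reports 6 and Villager 3 reports 26.
Truthful report 6: project built, pays 6, utility 6 - 6 = 0.
Report 3 instead: project built, pays 3, utility 6 - 3 = 3.
Since 3 > 0, reporting 3 is strictly better here, so truthful reporting is not dominant.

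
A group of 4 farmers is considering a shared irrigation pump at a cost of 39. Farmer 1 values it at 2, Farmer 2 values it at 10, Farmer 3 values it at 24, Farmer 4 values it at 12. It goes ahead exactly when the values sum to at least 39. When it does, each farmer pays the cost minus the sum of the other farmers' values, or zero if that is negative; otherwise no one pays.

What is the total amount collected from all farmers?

Total value 48 ≥ cost 39, so it is built.
Farmer 1: others sum to 46; max(0, 39 - 46) = 0.
Farmer 2: others sum to 38; max(0, 39 - 38) = 1.
Farmer 3: others sum to 24; max(0, 39 - 24) = 15.
Farmer 4: others sum to 36; max(0, 39 - 36) = 3.
Total collected = 0 + 1 + 15 + 3 = 19.

19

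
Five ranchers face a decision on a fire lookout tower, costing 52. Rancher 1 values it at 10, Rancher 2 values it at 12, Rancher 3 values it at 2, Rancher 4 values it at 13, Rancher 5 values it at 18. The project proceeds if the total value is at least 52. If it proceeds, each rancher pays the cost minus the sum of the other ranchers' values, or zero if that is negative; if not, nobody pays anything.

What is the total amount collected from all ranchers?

41

Total value 55 ≥ cost 52, so it is built.
Rancher 1: others sum to 45; max(0, 52 - 45) = 7.
Rancher 2: others sum to 43; max(0, 52 - 43) = 9.
Rancher 3: others sum to 53; max(0, 52 - 53) = 0.
Rancher 4: others sum to 42; max(0, 52 - 42) = 10.
Rancher 5: others sum to 37; max(0, 52 - 37) = 15.
Total collected = 7 + 9 + 0 + 10 + 15 = 41.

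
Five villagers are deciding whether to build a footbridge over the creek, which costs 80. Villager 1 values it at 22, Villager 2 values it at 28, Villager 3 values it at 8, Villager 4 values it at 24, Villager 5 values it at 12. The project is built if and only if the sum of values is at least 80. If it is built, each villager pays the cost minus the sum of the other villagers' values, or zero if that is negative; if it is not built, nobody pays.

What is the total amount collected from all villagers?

Total value 94 ≥ cost 80, so it is built.
Villager 1: others sum to 72; max(0, 80 - 72) = 8.
Villager 2: others sum to 66; max(0, 80 - 66) = 14.
Villager 3: others sum to 86; max(0, 80 - 86) = 0.
Villager 4: others sum to 70; max(0, 80 - 70) = 10.
Villager 5: others sum to 82; max(0, 80 - 82) = 0.
Total collected = 8 + 14 + 0 + 10 + 0 = 32.

32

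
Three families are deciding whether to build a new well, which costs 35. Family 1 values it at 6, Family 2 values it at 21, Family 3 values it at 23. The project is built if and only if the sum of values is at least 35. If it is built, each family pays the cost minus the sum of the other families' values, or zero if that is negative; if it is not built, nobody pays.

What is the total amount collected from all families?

Total value 50 ≥ cost 35, so it is built.
Family 1: others sum to 44; max(0, 35 - 44) = 0.
Family 2: others sum to 29; max(0, 35 - 29) = 6.
Family 3: others sum to 27; max(0, 35 - 27) = 8.
Total collected = 0 + 6 + 8 = 14.

14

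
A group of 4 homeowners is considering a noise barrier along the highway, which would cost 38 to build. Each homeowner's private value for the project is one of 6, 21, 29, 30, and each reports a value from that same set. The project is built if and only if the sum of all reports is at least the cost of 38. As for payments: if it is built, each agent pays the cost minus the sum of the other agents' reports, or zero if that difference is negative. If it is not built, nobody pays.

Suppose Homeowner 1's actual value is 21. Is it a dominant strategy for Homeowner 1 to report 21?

Yes

Check each profile of the others' reports and compare truth against every alternative report.
Others report (6, 6, 29): truth gives 21, best alternative gives 21.
Others report (6, 6, 30): truth gives 21, best alternative gives 21.
Others report (6, 21, 21): truth gives 21, best alternative gives 21.
Others report (6, 21, 29): truth gives 21, best alternative gives 21.
Others report (6, 21, 30): truth gives 21, best alternative gives 21.
Others report (6, 29, 6): truth gives 21, best alternative gives 21.
(Remaining 58 profiles checked similarly; truth is weakly best in each.)
In every case the truthful report is at least as good as any alternative, so it is a dominant strategy.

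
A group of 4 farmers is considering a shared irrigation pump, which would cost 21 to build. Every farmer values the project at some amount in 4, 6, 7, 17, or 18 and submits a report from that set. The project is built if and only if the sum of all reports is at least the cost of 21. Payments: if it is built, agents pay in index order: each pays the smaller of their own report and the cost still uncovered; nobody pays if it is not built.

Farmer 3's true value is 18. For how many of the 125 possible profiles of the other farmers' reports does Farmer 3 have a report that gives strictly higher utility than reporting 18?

Others report (4, 4, 6): truth gives 5; report 7 gives 11 > 5. Violating.
Others report (4, 4, 7): truth gives 5; report 6 gives 12 > 5. Violating.
Others report (4, 4, 17): truth gives 5; report 4 gives 14 > 5. Violating.
Others report (4, 4, 18): truth gives 5; report 4 gives 14 > 5. Violating.
Others report (4, 4, 4): truth gives 5; no alternative beats it.
Others report (4, 17, 4): truth gives 18; no alternative beats it.
(Checking all 125 profiles: 44 have a profitable deviation, 81 do not.)

44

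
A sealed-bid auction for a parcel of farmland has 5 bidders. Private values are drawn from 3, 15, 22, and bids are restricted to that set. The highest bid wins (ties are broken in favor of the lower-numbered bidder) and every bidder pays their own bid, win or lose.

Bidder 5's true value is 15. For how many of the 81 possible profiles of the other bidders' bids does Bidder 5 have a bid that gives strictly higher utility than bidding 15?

Others bid (3, 3, 3, 15): truth gives -15; bid 3 gives -3 > -15. Violating.
Others bid (3, 3, 3, 22): truth gives -15; bid 3 gives -3 > -15. Violating.
Others bid (3, 3, 15, 3): truth gives -15; bid 3 gives -3 > -15. Violating.
Others bid (3, 3, 15, 15): truth gives -15; bid 3 gives -3 > -15. Violating.
Others bid (3, 3, 3, 3): truth gives 0; no alternative beats it.
(Checking all 81 profiles: 80 have a profitable deviation, 1 does not.)

80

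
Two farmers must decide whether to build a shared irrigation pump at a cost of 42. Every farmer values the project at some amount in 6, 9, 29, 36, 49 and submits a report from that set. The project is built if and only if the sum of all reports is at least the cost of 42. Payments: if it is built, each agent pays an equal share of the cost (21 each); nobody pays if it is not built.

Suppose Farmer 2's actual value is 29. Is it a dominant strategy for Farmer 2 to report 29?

Consider the case where Farmer 1 reports 6.
Truthful report 29: project not built, utility 0.
Report 36 instead: project built, pays 21, utility 29 - 21 = 8.
Since 8 > 0, reporting 36 is strictly better here, so truthful reporting is not dominant.

No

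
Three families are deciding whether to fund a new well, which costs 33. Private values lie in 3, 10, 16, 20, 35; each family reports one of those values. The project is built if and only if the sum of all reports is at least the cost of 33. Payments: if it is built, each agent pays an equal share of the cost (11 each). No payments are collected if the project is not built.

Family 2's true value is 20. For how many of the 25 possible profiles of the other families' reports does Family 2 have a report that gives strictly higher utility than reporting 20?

Others report (3, 3): truth gives 0; report 35 gives 9 > 0. Violating.
Others report (3, 10): truth gives 9; no alternative beats it.
Others report (3, 16): truth gives 9; no alternative beats it.
(Checking all 25 profiles: 1 has a profitable deviation, 24 do not.)

1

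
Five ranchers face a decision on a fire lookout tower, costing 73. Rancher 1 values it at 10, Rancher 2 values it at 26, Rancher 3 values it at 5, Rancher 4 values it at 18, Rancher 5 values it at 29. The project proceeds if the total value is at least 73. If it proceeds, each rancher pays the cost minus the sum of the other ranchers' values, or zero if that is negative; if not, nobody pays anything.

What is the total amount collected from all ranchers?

28

Total value 88 ≥ cost 73, so it is built.
Rancher 1: others sum to 78; max(0, 73 - 78) = 0.
Rancher 2: others sum to 62; max(0, 73 - 62) = 11.
Rancher 3: others sum to 83; max(0, 73 - 83) = 0.
Rancher 4: others sum to 70; max(0, 73 - 70) = 3.
Rancher 5: others sum to 59; max(0, 73 - 59) = 14.
Total collected = 0 + 11 + 0 + 3 + 14 = 28.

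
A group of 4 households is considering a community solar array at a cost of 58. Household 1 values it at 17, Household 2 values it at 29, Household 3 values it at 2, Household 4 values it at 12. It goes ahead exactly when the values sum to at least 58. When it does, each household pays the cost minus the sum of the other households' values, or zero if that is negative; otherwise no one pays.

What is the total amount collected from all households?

Total value 60 ≥ cost 58, so it is built.
Household 1: others sum to 43; max(0, 58 - 43) = 15.
Household 2: others sum to 31; max(0, 58 - 31) = 27.
Household 3: others sum to 58; max(0, 58 - 58) = 0.
Household 4: others sum to 48; max(0, 58 - 48) = 10.
Total collected = 15 + 27 + 0 + 10 = 52.

52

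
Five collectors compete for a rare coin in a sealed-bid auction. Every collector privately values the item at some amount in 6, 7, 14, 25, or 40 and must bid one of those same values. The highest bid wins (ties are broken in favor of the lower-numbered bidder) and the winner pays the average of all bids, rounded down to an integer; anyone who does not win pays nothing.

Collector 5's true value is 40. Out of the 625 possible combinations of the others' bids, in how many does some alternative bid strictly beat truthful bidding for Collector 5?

Others bid (6, 6, 6, 6): truth gives 28; bid 7 gives 34 > 28. Violating.
Others bid (6, 6, 6, 7): truth gives 27; bid 14 gives 33 > 27. Violating.
Others bid (6, 6, 6, 14): truth gives 26; bid 25 gives 29 > 26. Violating.
Others bid (6, 6, 7, 6): truth gives 27; bid 14 gives 33 > 27. Violating.
Others bid (6, 6, 6, 25): truth gives 24; no alternative beats it.
Others bid (6, 6, 6, 40): truth gives 0; no alternative beats it.
(Checking all 625 profiles: 81 have a profitable deviation, 544 do not.)

81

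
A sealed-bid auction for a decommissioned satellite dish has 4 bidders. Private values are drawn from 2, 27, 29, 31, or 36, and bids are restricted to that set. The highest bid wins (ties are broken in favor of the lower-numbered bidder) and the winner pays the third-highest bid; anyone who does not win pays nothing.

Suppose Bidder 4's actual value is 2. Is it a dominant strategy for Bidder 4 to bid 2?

Yes

Check each profile of the others' bids and compare truth against every alternative bid.
Others bid (2, 2, 2): truth gives 0, best alternative gives 0.
Others bid (2, 2, 27): truth gives 0, best alternative gives 0.
Others bid (2, 2, 29): truth gives 0, best alternative gives 0.
Others bid (2, 2, 31): truth gives 0, best alternative gives 0.
Others bid (2, 2, 36): truth gives 0, best alternative gives 0.
Others bid (2, 27, 2): truth gives 0, best alternative gives 0.
(Remaining 119 profiles checked similarly; truth is weakly best in each.)
In every case the truthful bid is at least as good as any alternative, so it is a dominant strategy.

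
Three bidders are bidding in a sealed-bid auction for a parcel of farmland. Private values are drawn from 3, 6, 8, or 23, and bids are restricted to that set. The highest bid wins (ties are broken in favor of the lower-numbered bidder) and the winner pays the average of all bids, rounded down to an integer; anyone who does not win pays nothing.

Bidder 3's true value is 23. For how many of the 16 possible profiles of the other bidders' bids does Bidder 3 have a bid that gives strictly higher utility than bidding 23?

4

Others bid (3, 3): truth gives 14; bid 6 gives 19 > 14. Violating.
Others bid (3, 6): truth gives 13; bid 8 gives 18 > 13. Violating.
Others bid (6, 3): truth gives 13; bid 8 gives 18 > 13. Violating.
Others bid (6, 6): truth gives 12; bid 8 gives 17 > 12. Violating.
Others bid (3, 8): truth gives 12; no alternative beats it.
Others bid (3, 23): truth gives 0; no alternative beats it.
(Checking all 16 profiles: 4 have a profitable deviation, 12 do not.)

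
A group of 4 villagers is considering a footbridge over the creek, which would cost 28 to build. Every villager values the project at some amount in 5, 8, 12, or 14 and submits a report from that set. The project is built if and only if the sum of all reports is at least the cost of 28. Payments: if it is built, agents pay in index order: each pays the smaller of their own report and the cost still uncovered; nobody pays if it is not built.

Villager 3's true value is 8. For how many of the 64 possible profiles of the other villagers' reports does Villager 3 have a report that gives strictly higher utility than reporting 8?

Others report (5, 5, 14): truth gives 0; report 5 gives 3 > 0. Violating.
Others report (5, 8, 12): truth gives 0; report 5 gives 3 > 0. Violating.
Others report (5, 8, 14): truth gives 0; report 5 gives 3 > 0. Violating.
Others report (5, 12, 8): truth gives 0; report 5 gives 3 > 0. Violating.
Others report (5, 5, 5): truth gives 0; no alternative beats it.
Others report (5, 5, 8): truth gives 0; no alternative beats it.
(Checking all 64 profiles: 38 have a profitable deviation, 26 do not.)

38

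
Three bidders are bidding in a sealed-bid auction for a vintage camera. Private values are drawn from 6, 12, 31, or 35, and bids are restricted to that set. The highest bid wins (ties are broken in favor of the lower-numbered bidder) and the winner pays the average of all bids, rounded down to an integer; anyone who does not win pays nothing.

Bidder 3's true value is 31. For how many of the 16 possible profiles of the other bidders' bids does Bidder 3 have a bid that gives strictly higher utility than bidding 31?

5

Others bid (6, 6): truth gives 17; bid 12 gives 23 > 17. Violating.
Others bid (6, 31): truth gives 0; bid 35 gives 7 > 0. Violating.
Others bid (12, 31): truth gives 0; bid 35 gives 5 > 0. Violating.
Others bid (31, 6): truth gives 0; bid 35 gives 7 > 0. Violating.
Others bid (6, 12): truth gives 15; no alternative beats it.
Others bid (6, 35): truth gives 0; no alternative beats it.
(Checking all 16 profiles: 5 have a profitable deviation, 11 do not.)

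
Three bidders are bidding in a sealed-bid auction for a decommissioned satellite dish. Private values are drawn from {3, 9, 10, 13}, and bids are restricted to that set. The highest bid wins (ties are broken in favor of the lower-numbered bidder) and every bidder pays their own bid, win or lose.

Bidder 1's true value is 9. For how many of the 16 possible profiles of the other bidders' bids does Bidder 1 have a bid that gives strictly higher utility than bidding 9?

Others bid (3, 3): truth gives 0; bid 3 gives 6 > 0. Violating.
Others bid (3, 10): truth gives -9; bid 10 gives -1 > -9. Violating.
Others bid (3, 13): truth gives -9; bid 3 gives -3 > -9. Violating.
Others bid (9, 10): truth gives -9; bid 10 gives -1 > -9. Violating.
Others bid (3, 9): truth gives 0; no alternative beats it.
Others bid (9, 3): truth gives 0; no alternative beats it.
(Checking all 16 profiles: 13 have a profitable deviation, 3 do not.)

13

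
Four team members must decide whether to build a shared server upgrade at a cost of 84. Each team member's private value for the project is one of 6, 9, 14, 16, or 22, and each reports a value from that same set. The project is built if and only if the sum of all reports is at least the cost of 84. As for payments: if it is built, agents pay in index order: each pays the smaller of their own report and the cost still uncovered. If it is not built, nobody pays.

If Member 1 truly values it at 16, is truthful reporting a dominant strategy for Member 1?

Check each profile of the others' reports and compare truth against every alternative report.
Others report (6, 6, 6): truth gives 0, best alternative gives 0.
Others report (6, 6, 9): truth gives 0, best alternative gives 0.
Others report (6, 6, 14): truth gives 0, best alternative gives 0.
Others report (6, 6, 16): truth gives 0, best alternative gives 0.
Others report (6, 6, 22): truth gives 0, best alternative gives 0.
Others report (6, 9, 6): truth gives 0, best alternative gives 0.
(Remaining 119 profiles checked similarly; truth is weakly best in each.)
In every case the truthful report is at least as good as any alternative, so it is a dominant strategy.

Yes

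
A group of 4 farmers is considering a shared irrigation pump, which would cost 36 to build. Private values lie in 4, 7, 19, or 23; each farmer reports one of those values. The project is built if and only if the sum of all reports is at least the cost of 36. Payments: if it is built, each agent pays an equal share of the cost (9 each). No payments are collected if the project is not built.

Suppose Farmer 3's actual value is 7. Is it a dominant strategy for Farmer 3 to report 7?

No

Consider the case where Farmer 1 reports 4, Farmer 2 reports 4 and Farmer 4 reports 23.
Truthful report 7: project built, pays 9, utility 7 - 9 = -2.
Report 4 instead: project not built, utility 0.
Since 0 > -2, reporting 4 is strictly better here, so truthful reporting is not dominant.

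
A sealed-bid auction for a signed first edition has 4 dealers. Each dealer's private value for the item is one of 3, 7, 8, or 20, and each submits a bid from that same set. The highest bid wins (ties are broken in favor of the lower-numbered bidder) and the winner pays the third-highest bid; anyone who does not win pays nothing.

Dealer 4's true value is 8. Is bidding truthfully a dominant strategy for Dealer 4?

Consider the case where Dealer 1 bids 3, Dealer 2 bids 3 and Dealer 3 bids 8.
Truthful bid 8: loses, pays 0, utility 0.
Bid 20 instead: wins, pays 3, utility 8 - 3 = 5.
Since 5 > 0, bidding 20 is strictly better here, so truthful bidding is not dominant.

No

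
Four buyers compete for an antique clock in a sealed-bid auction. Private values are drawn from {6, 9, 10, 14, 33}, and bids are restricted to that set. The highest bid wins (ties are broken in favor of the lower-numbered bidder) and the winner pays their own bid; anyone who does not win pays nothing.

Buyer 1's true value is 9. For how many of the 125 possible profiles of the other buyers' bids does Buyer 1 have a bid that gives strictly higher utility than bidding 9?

1

Others bid (6, 6, 6): truth gives 0; bid 6 gives 3 > 0. Violating.
Others bid (6, 6, 9): truth gives 0; no alternative beats it.
Others bid (6, 6, 10): truth gives 0; no alternative beats it.
(Checking all 125 profiles: 1 has a profitable deviation, 124 do not.)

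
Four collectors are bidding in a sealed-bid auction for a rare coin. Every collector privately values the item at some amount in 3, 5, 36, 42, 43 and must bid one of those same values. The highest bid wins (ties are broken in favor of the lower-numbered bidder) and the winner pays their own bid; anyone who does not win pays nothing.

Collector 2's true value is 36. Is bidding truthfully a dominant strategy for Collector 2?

No

Consider the case where Collector 1 bids 3, Collector 3 bids 3 and Collector 4 bids 3.
Truthful bid 36: wins, pays 36, utility 36 - 36 = 0.
Bid 5 instead: wins, pays 5, utility 36 - 5 = 31.
Since 31 > 0, bidding 5 is strictly better here, so truthful bidding is not dominant.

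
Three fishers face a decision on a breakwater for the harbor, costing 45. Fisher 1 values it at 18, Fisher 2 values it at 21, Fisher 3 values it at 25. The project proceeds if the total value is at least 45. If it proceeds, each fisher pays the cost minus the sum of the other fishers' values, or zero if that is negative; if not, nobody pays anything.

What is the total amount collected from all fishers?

Total value 64 ≥ cost 45, so it is built.
Fisher 1: others sum to 46; max(0, 45 - 46) = 0.
Fisher 2: others sum to 43; max(0, 45 - 43) = 2.
Fisher 3: others sum to 39; max(0, 45 - 39) = 6.
Total collected = 0 + 2 + 6 = 8.

8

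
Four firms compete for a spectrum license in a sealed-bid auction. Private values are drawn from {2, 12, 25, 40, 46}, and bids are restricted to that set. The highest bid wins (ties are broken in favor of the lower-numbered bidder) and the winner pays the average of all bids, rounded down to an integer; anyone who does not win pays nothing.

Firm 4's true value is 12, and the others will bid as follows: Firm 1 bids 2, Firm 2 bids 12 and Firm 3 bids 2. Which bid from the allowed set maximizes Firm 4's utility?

Bid 2: loses, pays 0, utility 0.
Bid 12: loses, pays 0, utility 0.
Bid 25: wins, pays 10, utility 12 - 10 = 2.
Bid 40: wins, pays 14, utility 12 - 14 = -2.
Bid 46: wins, pays 15, utility 12 - 15 = -3.
The best choice is 25 with utility 2.

25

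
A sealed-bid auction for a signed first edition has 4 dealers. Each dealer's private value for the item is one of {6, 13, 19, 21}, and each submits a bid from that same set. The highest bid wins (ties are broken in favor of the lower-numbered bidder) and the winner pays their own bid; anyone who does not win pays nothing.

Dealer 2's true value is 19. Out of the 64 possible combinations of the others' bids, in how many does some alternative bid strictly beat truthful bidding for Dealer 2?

4

Others bid (6, 6, 6): truth gives 0; bid 13 gives 6 > 0. Violating.
Others bid (6, 6, 13): truth gives 0; bid 13 gives 6 > 0. Violating.
Others bid (6, 13, 6): truth gives 0; bid 13 gives 6 > 0. Violating.
Others bid (6, 13, 13): truth gives 0; bid 13 gives 6 > 0. Violating.
Others bid (6, 6, 19): truth gives 0; no alternative beats it.
Others bid (6, 6, 21): truth gives 0; no alternative beats it.
(Checking all 64 profiles: 4 have a profitable deviation, 60 do not.)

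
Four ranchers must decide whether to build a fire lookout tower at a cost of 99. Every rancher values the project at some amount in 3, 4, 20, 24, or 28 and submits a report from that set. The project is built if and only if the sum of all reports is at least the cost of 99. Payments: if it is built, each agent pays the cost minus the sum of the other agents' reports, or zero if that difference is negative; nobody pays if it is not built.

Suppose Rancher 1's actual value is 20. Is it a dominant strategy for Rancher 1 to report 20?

Check each profile of the others' reports and compare truth against every alternative report.
Others report (28, 28, 28): truth gives 5, best alternative gives 5.
Others report (24, 28, 28): truth gives 1, best alternative gives 1.
Others report (28, 24, 28): truth gives 1, best alternative gives 1.
Others report (28, 28, 24): truth gives 1, best alternative gives 1.
Others report (3, 3, 3): truth gives 0, best alternative gives 0.
Others report (3, 3, 4): truth gives 0, best alternative gives 0.
(Remaining 119 profiles checked similarly; truth is weakly best in each.)
In every case the truthful report is at least as good as any alternative, so it is a dominant strategy.

Yes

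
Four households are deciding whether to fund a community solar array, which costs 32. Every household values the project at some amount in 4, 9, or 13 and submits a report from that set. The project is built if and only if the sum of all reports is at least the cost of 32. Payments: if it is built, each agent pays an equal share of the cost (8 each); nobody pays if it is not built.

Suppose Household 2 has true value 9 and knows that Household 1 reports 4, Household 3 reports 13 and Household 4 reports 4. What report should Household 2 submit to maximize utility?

Report 4: project not built, utility 0.
Report 9: project not built, utility 0.
Report 13: project built, pays 8, utility 9 - 8 = 1.
The best choice is 13 with utility 1.

13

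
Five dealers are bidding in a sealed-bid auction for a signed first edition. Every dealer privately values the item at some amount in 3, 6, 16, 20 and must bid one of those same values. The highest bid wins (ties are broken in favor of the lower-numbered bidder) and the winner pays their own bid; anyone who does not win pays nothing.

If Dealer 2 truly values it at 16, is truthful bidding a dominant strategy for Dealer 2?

No

Consider the case where Dealer 1 bids 3, Dealer 3 bids 3, Dealer 4 bids 3 and Dealer 5 bids 3.
Truthful bid 16: wins, pays 16, utility 16 - 16 = 0.
Bid 6 instead: wins, pays 6, utility 16 - 6 = 10.
Since 10 > 0, bidding 6 is strictly better here, so truthful bidding is not dominant.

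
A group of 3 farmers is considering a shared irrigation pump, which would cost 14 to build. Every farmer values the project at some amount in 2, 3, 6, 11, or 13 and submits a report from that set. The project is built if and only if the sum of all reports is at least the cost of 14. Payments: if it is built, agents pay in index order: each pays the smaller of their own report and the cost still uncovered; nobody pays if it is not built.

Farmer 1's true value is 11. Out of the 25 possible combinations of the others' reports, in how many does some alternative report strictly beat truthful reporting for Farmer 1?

21

Others report (2, 6): truth gives 0; report 6 gives 5 > 0. Violating.
Others report (2, 11): truth gives 0; report 2 gives 9 > 0. Violating.
Others report (2, 13): truth gives 0; report 2 gives 9 > 0. Violating.
Others report (3, 6): truth gives 0; report 6 gives 5 > 0. Violating.
Others report (2, 2): truth gives 0; no alternative beats it.
Others report (2, 3): truth gives 0; no alternative beats it.
(Checking all 25 profiles: 21 have a profitable deviation, 4 do not.)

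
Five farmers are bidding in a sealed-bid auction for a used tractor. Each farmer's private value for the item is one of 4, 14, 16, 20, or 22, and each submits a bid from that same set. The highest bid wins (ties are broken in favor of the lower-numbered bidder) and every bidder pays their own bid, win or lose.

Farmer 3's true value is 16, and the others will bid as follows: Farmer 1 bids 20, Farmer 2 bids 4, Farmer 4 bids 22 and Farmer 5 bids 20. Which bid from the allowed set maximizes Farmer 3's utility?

4

Bid 4: loses but pays 4, utility -4.
Bid 14: loses but pays 14, utility -14.
Bid 16: loses but pays 16, utility -16.
Bid 20: loses but pays 20, utility -20.
Bid 22: wins, pays 22, utility 16 - 22 = -6.
The best choice is 4 with utility -4.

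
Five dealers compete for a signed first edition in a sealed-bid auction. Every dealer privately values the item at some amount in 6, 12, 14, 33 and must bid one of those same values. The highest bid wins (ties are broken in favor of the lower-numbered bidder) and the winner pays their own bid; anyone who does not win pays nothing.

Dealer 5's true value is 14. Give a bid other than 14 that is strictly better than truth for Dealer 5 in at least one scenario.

Suppose Dealer 1 bids 6, Dealer 2 bids 6, Dealer 3 bids 6 and Dealer 4 bids 6.
Bid 14: wins, pays 14, utility 14 - 14 = 0.
Bid 12: wins, pays 12, utility 14 - 12 = 2.
So bidding 12 beats truth here (2 > 0).

12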